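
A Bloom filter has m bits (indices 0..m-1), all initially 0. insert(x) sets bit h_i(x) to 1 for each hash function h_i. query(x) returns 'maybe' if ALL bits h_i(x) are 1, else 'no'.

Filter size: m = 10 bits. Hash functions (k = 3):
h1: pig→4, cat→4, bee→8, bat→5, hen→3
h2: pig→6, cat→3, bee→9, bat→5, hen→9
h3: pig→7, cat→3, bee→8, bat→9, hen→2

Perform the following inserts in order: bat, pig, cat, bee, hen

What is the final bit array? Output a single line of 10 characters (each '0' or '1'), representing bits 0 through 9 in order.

Answer: 0011111111

Derivation:
Start: bits=0000000000
After insert 'bat': sets bits 5 9 -> bits=0000010001
After insert 'pig': sets bits 4 6 7 -> bits=0000111101
After insert 'cat': sets bits 3 4 -> bits=0001111101
After insert 'bee': sets bits 8 9 -> bits=0001111111
After insert 'hen': sets bits 2 3 9 -> bits=0011111111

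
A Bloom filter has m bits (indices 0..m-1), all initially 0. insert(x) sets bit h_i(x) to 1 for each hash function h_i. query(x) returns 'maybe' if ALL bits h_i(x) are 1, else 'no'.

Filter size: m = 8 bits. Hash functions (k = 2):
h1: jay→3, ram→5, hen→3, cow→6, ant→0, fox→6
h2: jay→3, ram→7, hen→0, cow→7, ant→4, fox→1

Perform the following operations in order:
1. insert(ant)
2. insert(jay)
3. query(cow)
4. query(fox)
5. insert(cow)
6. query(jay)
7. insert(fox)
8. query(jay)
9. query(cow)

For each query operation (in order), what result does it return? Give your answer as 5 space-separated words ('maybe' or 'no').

Answer: no no maybe maybe maybe

Derivation:
Start: bits=00000000
Op 1: insert ant -> sets bits 0 4 -> bits=10001000
Op 2: insert jay -> sets bits 3 -> bits=10011000
Op 3: query cow -> checks bit6=0, bit7=0 (has a 0) -> no
Op 4: query fox -> checks bit1=0, bit6=0 (has a 0) -> no
Op 5: insert cow -> sets bits 6 7 -> bits=10011011
Op 6: query jay -> checks bit3=1 (all 1) -> maybe
Op 7: insert fox -> sets bits 1 6 -> bits=11011011
Op 8: query jay -> checks bit3=1 (all 1) -> maybe
Op 9: query cow -> checks bit6=1, bit7=1 (all 1) -> maybe
Query results in order: no no maybe maybe maybe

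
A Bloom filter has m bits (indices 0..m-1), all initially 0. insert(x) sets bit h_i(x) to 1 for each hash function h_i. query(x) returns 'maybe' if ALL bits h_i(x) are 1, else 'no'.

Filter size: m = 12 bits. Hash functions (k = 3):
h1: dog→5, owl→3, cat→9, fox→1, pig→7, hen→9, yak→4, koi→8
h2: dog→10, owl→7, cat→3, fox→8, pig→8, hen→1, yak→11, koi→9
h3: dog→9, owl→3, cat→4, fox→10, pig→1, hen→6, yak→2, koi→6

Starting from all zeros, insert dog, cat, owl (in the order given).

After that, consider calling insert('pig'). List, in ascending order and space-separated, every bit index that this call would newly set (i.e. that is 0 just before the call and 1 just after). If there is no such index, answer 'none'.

Answer: 1 8

Derivation:
Start: bits=000000000000
After insert 'dog': sets bits 5 9 10 -> bits=000001000110
After insert 'cat': sets bits 3 4 9 -> bits=000111000110
After insert 'owl': sets bits 3 7 -> bits=000111010110
insert 'pig' would touch bits 1 7 8; currently bit1=0, bit7=1, bit8=0
Bits that are 0 among those (would change 0->1): 1 8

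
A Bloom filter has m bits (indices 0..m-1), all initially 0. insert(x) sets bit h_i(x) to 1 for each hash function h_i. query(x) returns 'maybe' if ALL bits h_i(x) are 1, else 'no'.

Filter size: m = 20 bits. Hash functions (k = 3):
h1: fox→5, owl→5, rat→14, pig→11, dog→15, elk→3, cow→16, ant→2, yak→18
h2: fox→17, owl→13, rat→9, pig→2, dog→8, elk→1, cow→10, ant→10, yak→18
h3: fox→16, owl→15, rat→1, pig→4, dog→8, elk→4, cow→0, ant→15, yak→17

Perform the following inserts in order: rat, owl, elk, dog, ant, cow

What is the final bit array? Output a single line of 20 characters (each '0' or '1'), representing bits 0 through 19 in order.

Start: bits=00000000000000000000
After insert 'rat': sets bits 1 9 14 -> bits=01000000010000100000
After insert 'owl': sets bits 5 13 15 -> bits=01000100010001110000
After insert 'elk': sets bits 1 3 4 -> bits=01011100010001110000
After insert 'dog': sets bits 8 15 -> bits=01011100110001110000
After insert 'ant': sets bits 2 10 15 -> bits=01111100111001110000
After insert 'cow': sets bits 0 10 16 -> bits=11111100111001111000

Answer: 11111100111001111000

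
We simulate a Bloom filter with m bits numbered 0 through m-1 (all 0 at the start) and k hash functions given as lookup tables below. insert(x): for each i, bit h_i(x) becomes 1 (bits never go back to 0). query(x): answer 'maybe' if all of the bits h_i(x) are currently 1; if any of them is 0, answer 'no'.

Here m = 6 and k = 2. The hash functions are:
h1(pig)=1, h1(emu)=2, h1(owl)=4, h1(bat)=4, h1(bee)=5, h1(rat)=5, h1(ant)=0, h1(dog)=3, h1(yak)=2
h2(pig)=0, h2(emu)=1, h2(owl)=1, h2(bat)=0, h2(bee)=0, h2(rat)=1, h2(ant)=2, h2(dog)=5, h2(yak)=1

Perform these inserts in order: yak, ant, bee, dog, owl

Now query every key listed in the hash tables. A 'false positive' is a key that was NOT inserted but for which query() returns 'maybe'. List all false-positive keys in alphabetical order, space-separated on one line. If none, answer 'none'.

Answer: bat emu pig rat

Derivation:
Start: bits=000000
After insert 'yak': sets bits 1 2 -> bits=011000
After insert 'ant': sets bits 0 2 -> bits=111000
After insert 'bee': sets bits 0 5 -> bits=111001
After insert 'dog': sets bits 3 5 -> bits=111101
After insert 'owl': sets bits 1 4 -> bits=111111
Not inserted: bat emu pig rat — query each against bits=111111:
query bat: checks bit0=1, bit4=1 (all 1) -> maybe => FALSE POSITIVE
query emu: checks bit1=1, bit2=1 (all 1) -> maybe => FALSE POSITIVE
query pig: checks bit0=1, bit1=1 (all 1) -> maybe => FALSE POSITIVE
query rat: checks bit1=1, bit5=1 (all 1) -> maybe => FALSE POSITIVE
False positives (alphabetical): bat emu pig rat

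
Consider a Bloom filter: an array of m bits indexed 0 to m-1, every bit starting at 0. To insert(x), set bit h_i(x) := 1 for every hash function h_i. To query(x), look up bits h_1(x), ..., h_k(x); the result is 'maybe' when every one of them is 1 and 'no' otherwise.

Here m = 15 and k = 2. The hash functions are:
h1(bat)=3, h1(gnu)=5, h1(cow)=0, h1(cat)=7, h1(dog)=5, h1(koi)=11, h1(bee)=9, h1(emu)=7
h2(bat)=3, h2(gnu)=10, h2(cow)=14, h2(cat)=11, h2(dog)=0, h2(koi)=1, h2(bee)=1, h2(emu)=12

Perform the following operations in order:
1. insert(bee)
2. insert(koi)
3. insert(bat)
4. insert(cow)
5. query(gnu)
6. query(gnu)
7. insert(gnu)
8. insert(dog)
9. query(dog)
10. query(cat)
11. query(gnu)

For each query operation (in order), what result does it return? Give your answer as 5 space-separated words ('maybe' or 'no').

Start: bits=000000000000000
Op 1: insert bee -> sets bits 1 9 -> bits=010000000100000
Op 2: insert koi -> sets bits 1 11 -> bits=010000000101000
Op 3: insert bat -> sets bits 3 -> bits=010100000101000
Op 4: insert cow -> sets bits 0 14 -> bits=110100000101001
Op 5: query gnu -> checks bit5=0, bit10=0 (has a 0) -> no
Op 6: query gnu -> checks bit5=0, bit10=0 (has a 0) -> no
Op 7: insert gnu -> sets bits 5 10 -> bits=110101000111001
Op 8: insert dog -> sets bits 0 5 -> bits=110101000111001
Op 9: query dog -> checks bit0=1, bit5=1 (all 1) -> maybe
Op 10: query cat -> checks bit7=0, bit11=1 (has a 0) -> no
Op 11: query gnu -> checks bit5=1, bit10=1 (all 1) -> maybe
Query results in order: no no maybe no maybe

Answer: no no maybe no maybe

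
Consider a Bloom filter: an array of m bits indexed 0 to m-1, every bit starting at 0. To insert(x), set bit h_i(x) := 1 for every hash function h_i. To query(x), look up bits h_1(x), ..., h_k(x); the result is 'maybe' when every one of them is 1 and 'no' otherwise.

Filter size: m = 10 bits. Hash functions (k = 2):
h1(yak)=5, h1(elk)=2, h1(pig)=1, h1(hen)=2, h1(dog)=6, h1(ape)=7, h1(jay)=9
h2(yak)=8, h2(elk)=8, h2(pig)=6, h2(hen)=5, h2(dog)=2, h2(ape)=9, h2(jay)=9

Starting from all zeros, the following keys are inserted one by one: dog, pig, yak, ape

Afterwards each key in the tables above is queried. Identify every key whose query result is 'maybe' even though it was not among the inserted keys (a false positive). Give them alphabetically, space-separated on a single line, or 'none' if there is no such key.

Start: bits=0000000000
After insert 'dog': sets bits 2 6 -> bits=0010001000
After insert 'pig': sets bits 1 6 -> bits=0110001000
After insert 'yak': sets bits 5 8 -> bits=0110011010
After insert 'ape': sets bits 7 9 -> bits=0110011111
Not inserted: elk hen jay — query each against bits=0110011111:
query elk: checks bit2=1, bit8=1 (all 1) -> maybe => FALSE POSITIVE
query hen: checks bit2=1, bit5=1 (all 1) -> maybe => FALSE POSITIVE
query jay: checks bit9=1 (all 1) -> maybe => FALSE POSITIVE
False positives (alphabetical): elk hen jay

Answer: elk hen jay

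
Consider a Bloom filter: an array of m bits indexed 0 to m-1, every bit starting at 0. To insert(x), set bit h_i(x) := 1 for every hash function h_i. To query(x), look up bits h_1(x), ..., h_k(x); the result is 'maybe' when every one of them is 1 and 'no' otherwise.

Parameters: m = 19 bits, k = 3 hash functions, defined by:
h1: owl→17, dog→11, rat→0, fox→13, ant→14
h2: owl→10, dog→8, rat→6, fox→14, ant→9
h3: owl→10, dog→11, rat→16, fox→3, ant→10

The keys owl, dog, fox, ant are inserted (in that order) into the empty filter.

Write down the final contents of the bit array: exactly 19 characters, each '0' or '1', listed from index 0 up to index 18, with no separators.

Start: bits=0000000000000000000
After insert 'owl': sets bits 10 17 -> bits=0000000000100000010
After insert 'dog': sets bits 8 11 -> bits=0000000010110000010
After insert 'fox': sets bits 3 13 14 -> bits=0001000010110110010
After insert 'ant': sets bits 9 10 14 -> bits=0001000011110110010

Answer: 0001000011110110010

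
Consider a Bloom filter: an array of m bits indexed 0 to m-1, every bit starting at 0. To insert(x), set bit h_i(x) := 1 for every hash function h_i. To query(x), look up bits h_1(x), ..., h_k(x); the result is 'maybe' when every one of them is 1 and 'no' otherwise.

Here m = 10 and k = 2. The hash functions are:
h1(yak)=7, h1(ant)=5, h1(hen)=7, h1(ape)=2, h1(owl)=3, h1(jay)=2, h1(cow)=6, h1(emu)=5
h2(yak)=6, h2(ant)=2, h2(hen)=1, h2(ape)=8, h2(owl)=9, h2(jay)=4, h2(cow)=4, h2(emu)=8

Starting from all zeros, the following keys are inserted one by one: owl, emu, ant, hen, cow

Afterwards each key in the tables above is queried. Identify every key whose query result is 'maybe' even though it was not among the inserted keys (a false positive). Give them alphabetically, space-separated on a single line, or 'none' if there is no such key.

Start: bits=0000000000
After insert 'owl': sets bits 3 9 -> bits=0001000001
After insert 'emu': sets bits 5 8 -> bits=0001010011
After insert 'ant': sets bits 2 5 -> bits=0011010011
After insert 'hen': sets bits 1 7 -> bits=0111010111
After insert 'cow': sets bits 4 6 -> bits=0111111111
Not inserted: ape jay yak — query each against bits=0111111111:
query ape: checks bit2=1, bit8=1 (all 1) -> maybe => FALSE POSITIVE
query jay: checks bit2=1, bit4=1 (all 1) -> maybe => FALSE POSITIVE
query yak: checks bit6=1, bit7=1 (all 1) -> maybe => FALSE POSITIVE
False positives (alphabetical): ape jay yak

Answer: ape jay yak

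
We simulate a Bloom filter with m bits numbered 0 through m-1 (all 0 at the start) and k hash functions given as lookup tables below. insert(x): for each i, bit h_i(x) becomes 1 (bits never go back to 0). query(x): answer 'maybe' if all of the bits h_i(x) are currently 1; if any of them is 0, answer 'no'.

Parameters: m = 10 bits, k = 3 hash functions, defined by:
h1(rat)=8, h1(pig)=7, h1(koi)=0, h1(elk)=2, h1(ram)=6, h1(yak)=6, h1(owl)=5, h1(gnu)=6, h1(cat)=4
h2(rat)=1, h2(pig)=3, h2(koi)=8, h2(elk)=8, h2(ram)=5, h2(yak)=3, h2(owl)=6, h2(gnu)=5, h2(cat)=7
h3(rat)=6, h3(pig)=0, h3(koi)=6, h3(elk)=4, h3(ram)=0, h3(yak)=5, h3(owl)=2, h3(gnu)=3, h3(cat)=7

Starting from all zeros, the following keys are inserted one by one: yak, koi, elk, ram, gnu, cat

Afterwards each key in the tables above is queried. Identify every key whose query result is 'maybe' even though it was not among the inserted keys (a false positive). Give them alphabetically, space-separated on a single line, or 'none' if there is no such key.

Answer: owl pig

Derivation:
Start: bits=0000000000
After insert 'yak': sets bits 3 5 6 -> bits=0001011000
After insert 'koi': sets bits 0 6 8 -> bits=1001011010
After insert 'elk': sets bits 2 4 8 -> bits=1011111010
After insert 'ram': sets bits 0 5 6 -> bits=1011111010
After insert 'gnu': sets bits 3 5 6 -> bits=1011111010
After insert 'cat': sets bits 4 7 -> bits=1011111110
Not inserted: owl pig rat — query each against bits=1011111110:
query owl: checks bit2=1, bit5=1, bit6=1 (all 1) -> maybe => FALSE POSITIVE
query pig: checks bit0=1, bit3=1, bit7=1 (all 1) -> maybe => FALSE POSITIVE
query rat: checks bit1=0, bit6=1, bit8=1 (has a 0) -> no => not a false positive
False positives (alphabetical): owl pig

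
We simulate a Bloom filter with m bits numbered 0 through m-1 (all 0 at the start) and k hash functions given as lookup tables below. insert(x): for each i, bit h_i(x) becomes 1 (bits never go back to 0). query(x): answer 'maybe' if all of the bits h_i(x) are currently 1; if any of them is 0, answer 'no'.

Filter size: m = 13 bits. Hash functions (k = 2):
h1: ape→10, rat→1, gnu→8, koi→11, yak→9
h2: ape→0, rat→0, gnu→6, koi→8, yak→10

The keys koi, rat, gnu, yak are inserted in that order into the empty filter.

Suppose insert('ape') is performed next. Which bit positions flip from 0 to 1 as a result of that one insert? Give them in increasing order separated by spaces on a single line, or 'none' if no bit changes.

Answer: none

Derivation:
Start: bits=0000000000000
After insert 'koi': sets bits 8 11 -> bits=0000000010010
After insert 'rat': sets bits 0 1 -> bits=1100000010010
After insert 'gnu': sets bits 6 8 -> bits=1100001010010
After insert 'yak': sets bits 9 10 -> bits=1100001011110
insert 'ape' would touch bits 0 10; currently bit0=1, bit10=1
Bits that are 0 among those (would change 0->1): none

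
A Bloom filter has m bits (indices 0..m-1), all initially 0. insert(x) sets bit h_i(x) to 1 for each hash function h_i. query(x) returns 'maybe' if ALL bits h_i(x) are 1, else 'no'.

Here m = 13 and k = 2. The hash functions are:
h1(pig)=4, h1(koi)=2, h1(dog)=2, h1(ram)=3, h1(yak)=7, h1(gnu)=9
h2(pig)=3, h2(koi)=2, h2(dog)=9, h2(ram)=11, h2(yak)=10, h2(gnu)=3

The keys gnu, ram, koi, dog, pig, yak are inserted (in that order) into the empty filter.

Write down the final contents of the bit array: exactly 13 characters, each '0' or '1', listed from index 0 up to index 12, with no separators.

Start: bits=0000000000000
After insert 'gnu': sets bits 3 9 -> bits=0001000001000
After insert 'ram': sets bits 3 11 -> bits=0001000001010
After insert 'koi': sets bits 2 -> bits=0011000001010
After insert 'dog': sets bits 2 9 -> bits=0011000001010
After insert 'pig': sets bits 3 4 -> bits=0011100001010
After insert 'yak': sets bits 7 10 -> bits=0011100101110

Answer: 0011100101110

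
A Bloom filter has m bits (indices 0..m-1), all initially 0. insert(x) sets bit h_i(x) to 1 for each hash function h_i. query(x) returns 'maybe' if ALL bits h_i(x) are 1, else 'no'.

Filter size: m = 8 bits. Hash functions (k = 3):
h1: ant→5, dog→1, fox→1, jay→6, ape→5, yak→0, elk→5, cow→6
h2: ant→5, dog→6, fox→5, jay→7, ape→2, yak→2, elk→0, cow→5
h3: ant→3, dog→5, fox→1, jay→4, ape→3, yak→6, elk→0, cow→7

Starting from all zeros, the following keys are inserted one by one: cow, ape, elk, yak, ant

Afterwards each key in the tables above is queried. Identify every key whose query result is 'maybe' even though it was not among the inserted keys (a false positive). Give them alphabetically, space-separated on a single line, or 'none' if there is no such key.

Start: bits=00000000
After insert 'cow': sets bits 5 6 7 -> bits=00000111
After insert 'ape': sets bits 2 3 5 -> bits=00110111
After insert 'elk': sets bits 0 5 -> bits=10110111
After insert 'yak': sets bits 0 2 6 -> bits=10110111
After insert 'ant': sets bits 3 5 -> bits=10110111
Not inserted: dog fox jay — query each against bits=10110111:
query dog: checks bit1=0, bit5=1, bit6=1 (has a 0) -> no => not a false positive
query fox: checks bit1=0, bit5=1 (has a 0) -> no => not a false positive
query jay: checks bit4=0, bit6=1, bit7=1 (has a 0) -> no => not a false positive
False positives (alphabetical): none

Answer: none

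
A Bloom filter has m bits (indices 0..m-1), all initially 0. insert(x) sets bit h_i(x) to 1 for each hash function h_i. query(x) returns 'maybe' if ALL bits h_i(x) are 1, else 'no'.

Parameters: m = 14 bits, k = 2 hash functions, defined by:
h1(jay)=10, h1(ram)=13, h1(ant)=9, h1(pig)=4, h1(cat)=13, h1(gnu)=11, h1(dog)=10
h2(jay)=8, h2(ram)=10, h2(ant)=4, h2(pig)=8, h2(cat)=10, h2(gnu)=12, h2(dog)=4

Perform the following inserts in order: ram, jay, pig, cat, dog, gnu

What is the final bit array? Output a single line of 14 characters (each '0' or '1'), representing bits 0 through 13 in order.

Answer: 00001000101111

Derivation:
Start: bits=00000000000000
After insert 'ram': sets bits 10 13 -> bits=00000000001001
After insert 'jay': sets bits 8 10 -> bits=00000000101001
After insert 'pig': sets bits 4 8 -> bits=00001000101001
After insert 'cat': sets bits 10 13 -> bits=00001000101001
After insert 'dog': sets bits 4 10 -> bits=00001000101001
After insert 'gnu': sets bits 11 12 -> bits=00001000101111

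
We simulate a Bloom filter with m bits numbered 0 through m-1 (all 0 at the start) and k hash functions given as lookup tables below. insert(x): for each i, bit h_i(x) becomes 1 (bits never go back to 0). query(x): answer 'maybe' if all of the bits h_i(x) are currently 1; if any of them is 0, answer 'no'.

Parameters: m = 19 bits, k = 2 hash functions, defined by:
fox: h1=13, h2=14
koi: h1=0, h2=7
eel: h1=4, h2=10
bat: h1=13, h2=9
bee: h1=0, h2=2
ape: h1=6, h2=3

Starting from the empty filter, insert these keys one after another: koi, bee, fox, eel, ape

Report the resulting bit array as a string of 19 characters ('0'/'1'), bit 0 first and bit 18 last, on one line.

Answer: 1011101100100110000

Derivation:
Start: bits=0000000000000000000
After insert 'koi': sets bits 0 7 -> bits=1000000100000000000
After insert 'bee': sets bits 0 2 -> bits=1010000100000000000
After insert 'fox': sets bits 13 14 -> bits=1010000100000110000
After insert 'eel': sets bits 4 10 -> bits=1010100100100110000
After insert 'ape': sets bits 3 6 -> bits=1011101100100110000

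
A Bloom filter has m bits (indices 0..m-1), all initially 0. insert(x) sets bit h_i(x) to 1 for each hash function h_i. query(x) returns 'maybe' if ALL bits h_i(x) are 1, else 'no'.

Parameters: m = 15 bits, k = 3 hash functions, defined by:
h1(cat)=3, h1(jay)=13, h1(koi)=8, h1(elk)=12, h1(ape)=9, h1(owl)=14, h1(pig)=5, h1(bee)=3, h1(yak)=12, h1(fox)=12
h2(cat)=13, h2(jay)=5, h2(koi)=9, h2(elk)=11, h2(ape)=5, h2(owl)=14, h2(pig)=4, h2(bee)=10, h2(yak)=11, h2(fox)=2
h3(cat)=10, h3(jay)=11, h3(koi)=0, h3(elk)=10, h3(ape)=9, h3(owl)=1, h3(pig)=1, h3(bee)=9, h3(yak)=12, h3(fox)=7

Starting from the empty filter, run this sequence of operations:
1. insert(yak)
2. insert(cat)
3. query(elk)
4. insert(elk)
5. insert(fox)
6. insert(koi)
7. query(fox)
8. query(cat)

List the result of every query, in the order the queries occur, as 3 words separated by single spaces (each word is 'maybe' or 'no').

Start: bits=000000000000000
Op 1: insert yak -> sets bits 11 12 -> bits=000000000001100
Op 2: insert cat -> sets bits 3 10 13 -> bits=000100000011110
Op 3: query elk -> checks bit10=1, bit11=1, bit12=1 (all 1) -> maybe
Op 4: insert elk -> sets bits 10 11 12 -> bits=000100000011110
Op 5: insert fox -> sets bits 2 7 12 -> bits=001100010011110
Op 6: insert koi -> sets bits 0 8 9 -> bits=101100011111110
Op 7: query fox -> checks bit2=1, bit7=1, bit12=1 (all 1) -> maybe
Op 8: query cat -> checks bit3=1, bit10=1, bit13=1 (all 1) -> maybe
Query results in order: maybe maybe maybe

Answer: maybe maybe maybe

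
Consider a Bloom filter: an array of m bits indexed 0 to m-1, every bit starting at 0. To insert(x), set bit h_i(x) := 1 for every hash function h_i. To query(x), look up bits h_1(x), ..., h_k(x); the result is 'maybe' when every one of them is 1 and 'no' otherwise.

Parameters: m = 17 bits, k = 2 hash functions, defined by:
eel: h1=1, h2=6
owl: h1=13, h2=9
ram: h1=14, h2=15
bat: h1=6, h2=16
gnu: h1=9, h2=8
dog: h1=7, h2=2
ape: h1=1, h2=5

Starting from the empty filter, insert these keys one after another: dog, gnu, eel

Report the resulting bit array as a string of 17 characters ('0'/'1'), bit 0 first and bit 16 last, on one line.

Start: bits=00000000000000000
After insert 'dog': sets bits 2 7 -> bits=00100001000000000
After insert 'gnu': sets bits 8 9 -> bits=00100001110000000
After insert 'eel': sets bits 1 6 -> bits=01100011110000000

Answer: 01100011110000000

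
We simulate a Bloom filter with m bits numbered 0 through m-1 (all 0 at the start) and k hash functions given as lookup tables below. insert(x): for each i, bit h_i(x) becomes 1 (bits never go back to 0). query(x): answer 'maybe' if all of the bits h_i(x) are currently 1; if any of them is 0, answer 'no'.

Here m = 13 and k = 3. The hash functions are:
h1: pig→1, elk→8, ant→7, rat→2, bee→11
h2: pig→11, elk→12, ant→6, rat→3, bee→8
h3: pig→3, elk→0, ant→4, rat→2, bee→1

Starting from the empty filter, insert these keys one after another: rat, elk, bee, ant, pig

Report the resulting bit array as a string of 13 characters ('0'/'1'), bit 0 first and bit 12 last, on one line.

Start: bits=0000000000000
After insert 'rat': sets bits 2 3 -> bits=0011000000000
After insert 'elk': sets bits 0 8 12 -> bits=1011000010001
After insert 'bee': sets bits 1 8 11 -> bits=1111000010011
After insert 'ant': sets bits 4 6 7 -> bits=1111101110011
After insert 'pig': sets bits 1 3 11 -> bits=1111101110011

Answer: 1111101110011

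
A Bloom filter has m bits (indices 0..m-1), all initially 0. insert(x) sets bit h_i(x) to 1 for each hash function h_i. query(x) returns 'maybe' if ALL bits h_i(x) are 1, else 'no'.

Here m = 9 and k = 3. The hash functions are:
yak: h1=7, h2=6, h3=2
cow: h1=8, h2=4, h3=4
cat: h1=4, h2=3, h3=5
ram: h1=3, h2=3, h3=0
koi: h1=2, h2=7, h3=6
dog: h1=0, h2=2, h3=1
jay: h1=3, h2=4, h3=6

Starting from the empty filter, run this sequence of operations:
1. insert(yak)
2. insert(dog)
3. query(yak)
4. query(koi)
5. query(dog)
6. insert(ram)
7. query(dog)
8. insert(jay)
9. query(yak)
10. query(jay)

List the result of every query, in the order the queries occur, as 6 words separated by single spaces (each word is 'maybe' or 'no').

Answer: maybe maybe maybe maybe maybe maybe

Derivation:
Start: bits=000000000
Op 1: insert yak -> sets bits 2 6 7 -> bits=001000110
Op 2: insert dog -> sets bits 0 1 2 -> bits=111000110
Op 3: query yak -> checks bit2=1, bit6=1, bit7=1 (all 1) -> maybe
Op 4: query koi -> checks bit2=1, bit6=1, bit7=1 (all 1) -> maybe
Op 5: query dog -> checks bit0=1, bit1=1, bit2=1 (all 1) -> maybe
Op 6: insert ram -> sets bits 0 3 -> bits=111100110
Op 7: query dog -> checks bit0=1, bit1=1, bit2=1 (all 1) -> maybe
Op 8: insert jay -> sets bits 3 4 6 -> bits=111110110
Op 9: query yak -> checks bit2=1, bit6=1, bit7=1 (all 1) -> maybe
Op 10: query jay -> checks bit3=1, bit4=1, bit6=1 (all 1) -> maybe
Query results in order: maybe maybe maybe maybe maybe maybe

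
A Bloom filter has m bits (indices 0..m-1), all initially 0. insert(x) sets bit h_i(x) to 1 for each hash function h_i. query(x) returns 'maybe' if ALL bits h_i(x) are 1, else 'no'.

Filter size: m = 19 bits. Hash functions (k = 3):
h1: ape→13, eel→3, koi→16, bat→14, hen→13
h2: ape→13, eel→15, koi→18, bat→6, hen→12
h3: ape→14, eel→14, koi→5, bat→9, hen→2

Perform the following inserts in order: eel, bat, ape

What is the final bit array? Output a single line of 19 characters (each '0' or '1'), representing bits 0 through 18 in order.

Answer: 0001001001000111000

Derivation:
Start: bits=0000000000000000000
After insert 'eel': sets bits 3 14 15 -> bits=0001000000000011000
After insert 'bat': sets bits 6 9 14 -> bits=0001001001000011000
After insert 'ape': sets bits 13 14 -> bits=0001001001000111000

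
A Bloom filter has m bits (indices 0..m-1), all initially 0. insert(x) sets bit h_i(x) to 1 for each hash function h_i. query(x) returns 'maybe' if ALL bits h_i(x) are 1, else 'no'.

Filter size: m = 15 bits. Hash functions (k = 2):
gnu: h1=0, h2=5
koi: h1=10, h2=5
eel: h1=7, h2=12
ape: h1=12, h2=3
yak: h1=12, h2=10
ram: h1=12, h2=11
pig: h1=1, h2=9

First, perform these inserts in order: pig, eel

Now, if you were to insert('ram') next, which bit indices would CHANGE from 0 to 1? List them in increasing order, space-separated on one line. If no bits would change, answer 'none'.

Start: bits=000000000000000
After insert 'pig': sets bits 1 9 -> bits=010000000100000
After insert 'eel': sets bits 7 12 -> bits=010000010100100
insert 'ram' would touch bits 11 12; currently bit11=0, bit12=1
Bits that are 0 among those (would change 0->1): 11

Answer: 11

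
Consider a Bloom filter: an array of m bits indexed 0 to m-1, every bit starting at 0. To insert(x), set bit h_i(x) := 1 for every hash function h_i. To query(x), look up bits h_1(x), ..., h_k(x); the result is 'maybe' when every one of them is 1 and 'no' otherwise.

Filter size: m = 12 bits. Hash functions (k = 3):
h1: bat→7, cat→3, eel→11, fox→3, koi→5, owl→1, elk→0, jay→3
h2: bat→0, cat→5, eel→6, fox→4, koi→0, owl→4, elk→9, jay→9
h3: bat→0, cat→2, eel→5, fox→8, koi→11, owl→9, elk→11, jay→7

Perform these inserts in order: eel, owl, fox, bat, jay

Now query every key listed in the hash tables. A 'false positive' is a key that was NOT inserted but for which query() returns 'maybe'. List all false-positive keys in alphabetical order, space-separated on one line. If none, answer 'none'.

Answer: elk koi

Derivation:
Start: bits=000000000000
After insert 'eel': sets bits 5 6 11 -> bits=000001100001
After insert 'owl': sets bits 1 4 9 -> bits=010011100101
After insert 'fox': sets bits 3 4 8 -> bits=010111101101
After insert 'bat': sets bits 0 7 -> bits=110111111101
After insert 'jay': sets bits 3 7 9 -> bits=110111111101
Not inserted: cat elk koi — query each against bits=110111111101:
query cat: checks bit2=0, bit3=1, bit5=1 (has a 0) -> no => not a false positive
query elk: checks bit0=1, bit9=1, bit11=1 (all 1) -> maybe => FALSE POSITIVE
query koi: checks bit0=1, bit5=1, bit11=1 (all 1) -> maybe => FALSE POSITIVE
False positives (alphabetical): elk koi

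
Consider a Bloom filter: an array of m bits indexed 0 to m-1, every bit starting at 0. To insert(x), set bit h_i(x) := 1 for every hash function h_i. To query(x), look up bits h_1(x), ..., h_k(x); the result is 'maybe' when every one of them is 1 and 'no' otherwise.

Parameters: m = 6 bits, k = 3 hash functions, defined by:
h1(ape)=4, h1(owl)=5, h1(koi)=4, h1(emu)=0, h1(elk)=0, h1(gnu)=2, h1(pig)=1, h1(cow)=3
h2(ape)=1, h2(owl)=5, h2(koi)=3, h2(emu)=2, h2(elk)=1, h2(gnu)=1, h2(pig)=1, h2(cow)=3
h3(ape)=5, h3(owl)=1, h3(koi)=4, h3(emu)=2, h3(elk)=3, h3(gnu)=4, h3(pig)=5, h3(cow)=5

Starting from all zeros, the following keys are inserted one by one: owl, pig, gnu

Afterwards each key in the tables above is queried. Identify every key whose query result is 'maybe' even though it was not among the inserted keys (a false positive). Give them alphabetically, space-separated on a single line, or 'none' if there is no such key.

Answer: ape

Derivation:
Start: bits=000000
After insert 'owl': sets bits 1 5 -> bits=010001
After insert 'pig': sets bits 1 5 -> bits=010001
After insert 'gnu': sets bits 1 2 4 -> bits=011011
Not inserted: ape cow elk emu koi — query each against bits=011011:
query ape: checks bit1=1, bit4=1, bit5=1 (all 1) -> maybe => FALSE POSITIVE
query cow: checks bit3=0, bit5=1 (has a 0) -> no => not a false positive
query elk: checks bit0=0, bit1=1, bit3=0 (has a 0) -> no => not a false positive
query emu: checks bit0=0, bit2=1 (has a 0) -> no => not a false positive
query koi: checks bit3=0, bit4=1 (has a 0) -> no => not a false positive
False positives (alphabetical): ape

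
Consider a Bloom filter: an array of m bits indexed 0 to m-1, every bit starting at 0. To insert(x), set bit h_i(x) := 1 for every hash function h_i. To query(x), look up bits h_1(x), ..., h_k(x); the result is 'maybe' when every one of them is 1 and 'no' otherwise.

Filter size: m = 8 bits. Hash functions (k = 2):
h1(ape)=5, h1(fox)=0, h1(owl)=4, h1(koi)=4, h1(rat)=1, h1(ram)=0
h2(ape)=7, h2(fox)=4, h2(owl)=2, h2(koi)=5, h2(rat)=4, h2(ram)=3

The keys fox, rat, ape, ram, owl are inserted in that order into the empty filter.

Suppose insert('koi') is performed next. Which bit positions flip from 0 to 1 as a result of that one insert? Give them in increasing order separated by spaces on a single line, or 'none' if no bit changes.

Start: bits=00000000
After insert 'fox': sets bits 0 4 -> bits=10001000
After insert 'rat': sets bits 1 4 -> bits=11001000
After insert 'ape': sets bits 5 7 -> bits=11001101
After insert 'ram': sets bits 0 3 -> bits=11011101
After insert 'owl': sets bits 2 4 -> bits=11111101
insert 'koi' would touch bits 4 5; currently bit4=1, bit5=1
Bits that are 0 among those (would change 0->1): none

Answer: none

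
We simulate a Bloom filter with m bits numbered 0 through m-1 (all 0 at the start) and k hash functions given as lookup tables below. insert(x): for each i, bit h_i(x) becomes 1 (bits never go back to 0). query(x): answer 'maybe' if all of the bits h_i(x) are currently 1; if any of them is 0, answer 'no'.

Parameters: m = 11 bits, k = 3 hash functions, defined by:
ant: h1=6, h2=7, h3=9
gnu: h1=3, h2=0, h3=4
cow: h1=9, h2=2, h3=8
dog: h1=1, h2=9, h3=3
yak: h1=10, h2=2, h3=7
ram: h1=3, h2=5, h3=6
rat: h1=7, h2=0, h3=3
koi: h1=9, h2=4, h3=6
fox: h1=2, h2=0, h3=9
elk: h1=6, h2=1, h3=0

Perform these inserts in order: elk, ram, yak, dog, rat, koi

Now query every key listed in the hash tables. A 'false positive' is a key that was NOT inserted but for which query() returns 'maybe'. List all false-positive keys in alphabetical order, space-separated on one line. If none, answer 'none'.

Start: bits=00000000000
After insert 'elk': sets bits 0 1 6 -> bits=11000010000
After insert 'ram': sets bits 3 5 6 -> bits=11010110000
After insert 'yak': sets bits 2 7 10 -> bits=11110111001
After insert 'dog': sets bits 1 3 9 -> bits=11110111011
After insert 'rat': sets bits 0 3 7 -> bits=11110111011
After insert 'koi': sets bits 4 6 9 -> bits=11111111011
Not inserted: ant cow fox gnu — query each against bits=11111111011:
query ant: checks bit6=1, bit7=1, bit9=1 (all 1) -> maybe => FALSE POSITIVE
query cow: checks bit2=1, bit8=0, bit9=1 (has a 0) -> no => not a false positive
query fox: checks bit0=1, bit2=1, bit9=1 (all 1) -> maybe => FALSE POSITIVE
query gnu: checks bit0=1, bit3=1, bit4=1 (all 1) -> maybe => FALSE POSITIVE
False positives (alphabetical): ant fox gnu

Answer: ant fox gnu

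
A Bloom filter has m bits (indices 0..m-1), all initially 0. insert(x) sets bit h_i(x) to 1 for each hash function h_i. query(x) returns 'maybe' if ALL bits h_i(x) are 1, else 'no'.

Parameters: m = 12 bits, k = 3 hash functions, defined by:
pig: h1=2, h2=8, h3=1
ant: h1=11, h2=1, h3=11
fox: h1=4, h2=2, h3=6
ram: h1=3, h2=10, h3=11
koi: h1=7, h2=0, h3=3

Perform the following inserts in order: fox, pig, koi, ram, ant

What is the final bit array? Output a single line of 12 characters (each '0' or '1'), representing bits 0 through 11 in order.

Answer: 111110111011

Derivation:
Start: bits=000000000000
After insert 'fox': sets bits 2 4 6 -> bits=001010100000
After insert 'pig': sets bits 1 2 8 -> bits=011010101000
After insert 'koi': sets bits 0 3 7 -> bits=111110111000
After insert 'ram': sets bits 3 10 11 -> bits=111110111011
After insert 'ant': sets bits 1 11 -> bits=111110111011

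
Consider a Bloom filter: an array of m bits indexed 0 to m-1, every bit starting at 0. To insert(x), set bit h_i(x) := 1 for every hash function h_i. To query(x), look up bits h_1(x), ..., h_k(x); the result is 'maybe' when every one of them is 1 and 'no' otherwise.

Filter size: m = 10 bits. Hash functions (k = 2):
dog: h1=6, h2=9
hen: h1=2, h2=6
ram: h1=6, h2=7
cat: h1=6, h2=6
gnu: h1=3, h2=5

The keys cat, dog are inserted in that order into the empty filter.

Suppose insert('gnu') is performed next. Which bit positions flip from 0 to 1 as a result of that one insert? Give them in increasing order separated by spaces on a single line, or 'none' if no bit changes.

Answer: 3 5

Derivation:
Start: bits=0000000000
After insert 'cat': sets bits 6 -> bits=0000001000
After insert 'dog': sets bits 6 9 -> bits=0000001001
insert 'gnu' would touch bits 3 5; currently bit3=0, bit5=0
Bits that are 0 among those (would change 0->1): 3 5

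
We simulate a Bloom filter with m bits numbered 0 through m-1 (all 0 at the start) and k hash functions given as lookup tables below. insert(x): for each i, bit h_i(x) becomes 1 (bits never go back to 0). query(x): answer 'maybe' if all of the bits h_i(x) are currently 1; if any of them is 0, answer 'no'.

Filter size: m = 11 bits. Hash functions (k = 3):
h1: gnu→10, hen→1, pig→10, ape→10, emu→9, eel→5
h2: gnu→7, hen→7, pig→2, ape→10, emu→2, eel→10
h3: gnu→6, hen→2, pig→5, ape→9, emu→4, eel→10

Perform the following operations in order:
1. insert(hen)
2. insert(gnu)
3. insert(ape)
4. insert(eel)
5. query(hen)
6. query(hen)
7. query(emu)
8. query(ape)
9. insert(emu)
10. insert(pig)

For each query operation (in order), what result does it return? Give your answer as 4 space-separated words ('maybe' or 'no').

Answer: maybe maybe no maybe

Derivation:
Start: bits=00000000000
Op 1: insert hen -> sets bits 1 2 7 -> bits=01100001000
Op 2: insert gnu -> sets bits 6 7 10 -> bits=01100011001
Op 3: insert ape -> sets bits 9 10 -> bits=01100011011
Op 4: insert eel -> sets bits 5 10 -> bits=01100111011
Op 5: query hen -> checks bit1=1, bit2=1, bit7=1 (all 1) -> maybe
Op 6: query hen -> checks bit1=1, bit2=1, bit7=1 (all 1) -> maybe
Op 7: query emu -> checks bit2=1, bit4=0, bit9=1 (has a 0) -> no
Op 8: query ape -> checks bit9=1, bit10=1 (all 1) -> maybe
Op 9: insert emu -> sets bits 2 4 9 -> bits=01101111011
Op 10: insert pig -> sets bits 2 5 10 -> bits=01101111011
Query results in order: maybe maybe no maybe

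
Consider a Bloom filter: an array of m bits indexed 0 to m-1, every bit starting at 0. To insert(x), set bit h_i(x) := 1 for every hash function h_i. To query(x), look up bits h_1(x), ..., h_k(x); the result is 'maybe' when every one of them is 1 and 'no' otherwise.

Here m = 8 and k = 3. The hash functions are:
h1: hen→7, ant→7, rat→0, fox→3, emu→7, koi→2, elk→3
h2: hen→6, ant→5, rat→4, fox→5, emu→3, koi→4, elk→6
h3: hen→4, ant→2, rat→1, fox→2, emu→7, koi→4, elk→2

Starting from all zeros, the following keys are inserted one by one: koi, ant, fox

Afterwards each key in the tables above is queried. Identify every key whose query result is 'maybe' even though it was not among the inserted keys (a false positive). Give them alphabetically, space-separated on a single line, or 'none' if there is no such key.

Start: bits=00000000
After insert 'koi': sets bits 2 4 -> bits=00101000
After insert 'ant': sets bits 2 5 7 -> bits=00101101
After insert 'fox': sets bits 2 3 5 -> bits=00111101
Not inserted: elk emu hen rat — query each against bits=00111101:
query elk: checks bit2=1, bit3=1, bit6=0 (has a 0) -> no => not a false positive
query emu: checks bit3=1, bit7=1 (all 1) -> maybe => FALSE POSITIVE
query hen: checks bit4=1, bit6=0, bit7=1 (has a 0) -> no => not a false positive
query rat: checks bit0=0, bit1=0, bit4=1 (has a 0) -> no => not a false positive
False positives (alphabetical): emu

Answer: emu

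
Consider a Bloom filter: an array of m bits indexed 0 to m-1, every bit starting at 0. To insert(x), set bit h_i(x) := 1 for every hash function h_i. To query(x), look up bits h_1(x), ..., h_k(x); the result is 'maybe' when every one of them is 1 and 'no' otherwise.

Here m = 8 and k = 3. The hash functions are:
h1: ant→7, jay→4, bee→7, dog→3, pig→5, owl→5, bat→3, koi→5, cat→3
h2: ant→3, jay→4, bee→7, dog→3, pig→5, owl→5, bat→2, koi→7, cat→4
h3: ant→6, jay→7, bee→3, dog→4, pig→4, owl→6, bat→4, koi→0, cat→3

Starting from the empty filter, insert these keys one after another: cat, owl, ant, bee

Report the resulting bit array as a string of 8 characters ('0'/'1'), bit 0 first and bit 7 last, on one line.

Answer: 00011111

Derivation:
Start: bits=00000000
After insert 'cat': sets bits 3 4 -> bits=00011000
After insert 'owl': sets bits 5 6 -> bits=00011110
After insert 'ant': sets bits 3 6 7 -> bits=00011111
After insert 'bee': sets bits 3 7 -> bits=00011111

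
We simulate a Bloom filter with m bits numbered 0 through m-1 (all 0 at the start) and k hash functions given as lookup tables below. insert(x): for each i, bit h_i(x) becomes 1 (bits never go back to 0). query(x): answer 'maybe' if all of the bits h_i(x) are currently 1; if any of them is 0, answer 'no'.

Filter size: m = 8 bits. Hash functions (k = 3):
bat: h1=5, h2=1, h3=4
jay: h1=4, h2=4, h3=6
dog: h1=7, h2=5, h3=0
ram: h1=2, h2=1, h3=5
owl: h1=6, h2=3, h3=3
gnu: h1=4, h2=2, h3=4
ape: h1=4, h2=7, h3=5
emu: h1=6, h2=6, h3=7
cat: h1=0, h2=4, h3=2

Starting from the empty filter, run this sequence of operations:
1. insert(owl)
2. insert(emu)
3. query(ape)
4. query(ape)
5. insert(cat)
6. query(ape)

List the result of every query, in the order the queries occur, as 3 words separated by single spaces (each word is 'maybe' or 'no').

Start: bits=00000000
Op 1: insert owl -> sets bits 3 6 -> bits=00010010
Op 2: insert emu -> sets bits 6 7 -> bits=00010011
Op 3: query ape -> checks bit4=0, bit5=0, bit7=1 (has a 0) -> no
Op 4: query ape -> checks bit4=0, bit5=0, bit7=1 (has a 0) -> no
Op 5: insert cat -> sets bits 0 2 4 -> bits=10111011
Op 6: query ape -> checks bit4=1, bit5=0, bit7=1 (has a 0) -> no
Query results in order: no no no

Answer: no no no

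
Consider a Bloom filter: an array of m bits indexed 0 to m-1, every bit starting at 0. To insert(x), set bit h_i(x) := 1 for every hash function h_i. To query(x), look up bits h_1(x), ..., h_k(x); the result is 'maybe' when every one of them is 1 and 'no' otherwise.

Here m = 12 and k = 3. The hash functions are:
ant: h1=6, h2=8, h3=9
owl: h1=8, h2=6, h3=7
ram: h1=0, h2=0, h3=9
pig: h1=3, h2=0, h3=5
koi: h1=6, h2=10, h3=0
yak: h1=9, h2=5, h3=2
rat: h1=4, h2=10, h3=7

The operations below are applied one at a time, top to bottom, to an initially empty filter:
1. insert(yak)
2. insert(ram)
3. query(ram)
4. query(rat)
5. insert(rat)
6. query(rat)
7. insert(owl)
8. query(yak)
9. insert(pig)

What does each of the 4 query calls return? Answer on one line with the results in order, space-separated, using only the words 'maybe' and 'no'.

Start: bits=000000000000
Op 1: insert yak -> sets bits 2 5 9 -> bits=001001000100
Op 2: insert ram -> sets bits 0 9 -> bits=101001000100
Op 3: query ram -> checks bit0=1, bit9=1 (all 1) -> maybe
Op 4: query rat -> checks bit4=0, bit7=0, bit10=0 (has a 0) -> no
Op 5: insert rat -> sets bits 4 7 10 -> bits=101011010110
Op 6: query rat -> checks bit4=1, bit7=1, bit10=1 (all 1) -> maybe
Op 7: insert owl -> sets bits 6 7 8 -> bits=101011111110
Op 8: query yak -> checks bit2=1, bit5=1, bit9=1 (all 1) -> maybe
Op 9: insert pig -> sets bits 0 3 5 -> bits=101111111110
Query results in order: maybe no maybe maybe

Answer: maybe no maybe maybe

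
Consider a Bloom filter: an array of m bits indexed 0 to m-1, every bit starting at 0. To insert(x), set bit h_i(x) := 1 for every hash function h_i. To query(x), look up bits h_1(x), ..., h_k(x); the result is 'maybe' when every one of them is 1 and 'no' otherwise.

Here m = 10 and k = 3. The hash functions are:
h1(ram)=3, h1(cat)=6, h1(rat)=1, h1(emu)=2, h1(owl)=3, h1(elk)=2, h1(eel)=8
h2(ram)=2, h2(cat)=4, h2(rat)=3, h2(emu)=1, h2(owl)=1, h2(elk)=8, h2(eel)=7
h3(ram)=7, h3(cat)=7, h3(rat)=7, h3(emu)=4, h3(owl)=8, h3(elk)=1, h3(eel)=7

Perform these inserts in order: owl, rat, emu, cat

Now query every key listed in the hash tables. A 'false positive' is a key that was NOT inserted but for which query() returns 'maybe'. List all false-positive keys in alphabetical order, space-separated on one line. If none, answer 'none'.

Start: bits=0000000000
After insert 'owl': sets bits 1 3 8 -> bits=0101000010
After insert 'rat': sets bits 1 3 7 -> bits=0101000110
After insert 'emu': sets bits 1 2 4 -> bits=0111100110
After insert 'cat': sets bits 4 6 7 -> bits=0111101110
Not inserted: eel elk ram — query each against bits=0111101110:
query eel: checks bit7=1, bit8=1 (all 1) -> maybe => FALSE POSITIVE
query elk: checks bit1=1, bit2=1, bit8=1 (all 1) -> maybe => FALSE POSITIVE
query ram: checks bit2=1, bit3=1, bit7=1 (all 1) -> maybe => FALSE POSITIVE
False positives (alphabetical): eel elk ram

Answer: eel elk ram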